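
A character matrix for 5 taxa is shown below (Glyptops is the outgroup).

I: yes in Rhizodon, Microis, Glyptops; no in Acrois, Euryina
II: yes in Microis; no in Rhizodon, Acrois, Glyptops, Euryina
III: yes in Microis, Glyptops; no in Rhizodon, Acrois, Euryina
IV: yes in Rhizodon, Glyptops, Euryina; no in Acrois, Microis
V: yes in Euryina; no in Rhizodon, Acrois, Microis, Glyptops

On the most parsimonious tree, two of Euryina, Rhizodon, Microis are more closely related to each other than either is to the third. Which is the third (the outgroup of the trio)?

Character polarity is set by the outgroup: the derived state is whichever differs from the outgroup's state, so for I, III, IV the derived state is 'no', and for the remaining characters it is 'yes'.
I (derived state 'no') is shared by Acrois and Euryina — a synapomorphy uniting that clade.
II: derived state 'yes' in Microis only — an autapomorphy, so it tells us nothing about relationships among taxa.
Only Acrois, Euryina, and Rhizodon show the derived state 'no' for III, supporting them as a clade.
IV groups Acrois and Microis, which is incompatible with the clades supported by the remaining characters; treating it as convergent (homoplasy) costs fewer steps than any alternative tree.
V (derived state 'yes') is unique to Euryina (autapomorphy; uninformative for grouping).
Most parsimonious ingroup topology: (((Acrois,Euryina),Rhizodon),Microis).
Euryina and Rhizodon share a more recent common ancestor with each other than either does with Microis, so Microis is the least closely related of the three.

Microis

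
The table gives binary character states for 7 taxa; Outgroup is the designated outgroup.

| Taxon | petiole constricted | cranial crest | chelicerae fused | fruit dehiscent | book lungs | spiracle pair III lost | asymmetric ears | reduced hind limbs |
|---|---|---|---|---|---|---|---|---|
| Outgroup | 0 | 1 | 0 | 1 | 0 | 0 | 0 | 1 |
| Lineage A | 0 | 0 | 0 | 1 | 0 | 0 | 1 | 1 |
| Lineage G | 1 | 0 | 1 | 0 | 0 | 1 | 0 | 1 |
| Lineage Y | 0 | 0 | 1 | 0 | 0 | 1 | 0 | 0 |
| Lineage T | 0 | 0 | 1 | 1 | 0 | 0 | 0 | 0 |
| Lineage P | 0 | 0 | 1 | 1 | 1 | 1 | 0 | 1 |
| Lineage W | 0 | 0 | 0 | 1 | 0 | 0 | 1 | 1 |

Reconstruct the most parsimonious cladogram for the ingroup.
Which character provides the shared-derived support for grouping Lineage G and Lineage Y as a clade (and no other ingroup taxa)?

fruit dehiscent

Character polarity is set by the outgroup: the derived state is whichever differs from the outgroup's state, so for cranial crest, fruit dehiscent, reduced hind limbs the derived state is '0', and for the remaining characters it is '1'.
petiole constricted (derived state '1') is unique to Lineage G (autapomorphy; uninformative for grouping).
All ingroup taxa share the derived state '0' for cranial crest; it defines the ingroup but does not resolve relationships within it.
chelicerae fused: derived state '1' in Lineage G, Lineage P, Lineage T, and Lineage Y only — synapomorphy for {Lineage G, Lineage P, Lineage T, Lineage Y}.
fruit dehiscent (derived state '0') is shared by Lineage G and Lineage Y — a synapomorphy uniting that clade.
book lungs: derived state '1' in Lineage P only — an autapomorphy, so it tells us nothing about relationships among taxa.
Only Lineage G, Lineage P, and Lineage Y show the derived state '1' for spiracle pair III lost, supporting them as a clade.
asymmetric ears: derived state '1' in Lineage A and Lineage W only — synapomorphy for {Lineage A, Lineage W}.
reduced hind limbs groups Lineage T and Lineage Y, which is incompatible with the clades supported by the remaining characters; treating it as convergent (homoplasy) costs fewer steps than any alternative tree.
Most parsimonious ingroup topology: ((Lineage A,Lineage W),(((Lineage G,Lineage Y),Lineage P),Lineage T)).
The clade {Lineage G, Lineage Y} is supported by fruit dehiscent: its derived state '0' occurs in exactly those taxa and in no other taxon (including the outgroup).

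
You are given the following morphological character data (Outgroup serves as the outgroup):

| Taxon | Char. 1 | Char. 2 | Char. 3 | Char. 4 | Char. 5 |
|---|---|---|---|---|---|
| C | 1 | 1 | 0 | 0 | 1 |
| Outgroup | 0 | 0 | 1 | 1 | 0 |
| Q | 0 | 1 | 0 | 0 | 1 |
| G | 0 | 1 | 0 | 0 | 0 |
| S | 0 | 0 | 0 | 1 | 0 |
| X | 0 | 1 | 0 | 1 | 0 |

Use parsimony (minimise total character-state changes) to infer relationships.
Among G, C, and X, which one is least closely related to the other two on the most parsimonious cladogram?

Character polarity is set by the outgroup: the derived state is whichever differs from the outgroup's state, so for Char. 3, Char. 4 the derived state is '0', and for the remaining characters it is '1'.
Char. 1: derived state '1' in C only — an autapomorphy, so it tells us nothing about relationships among taxa.
Only C, G, Q, and X show the derived state '1' for Char. 2, supporting them as a clade.
All ingroup taxa share the derived state '0' for Char. 3; it defines the ingroup but does not resolve relationships within it.
Char. 4: derived state '0' in C, G, and Q only — synapomorphy for {C, G, Q}.
Only C and Q show the derived state '1' for Char. 5, supporting them as a clade.
Most parsimonious ingroup topology: (S,((G,(C,Q)),X)).
G and C share a more recent common ancestor with each other than either does with X, so X is the least closely related of the three.

X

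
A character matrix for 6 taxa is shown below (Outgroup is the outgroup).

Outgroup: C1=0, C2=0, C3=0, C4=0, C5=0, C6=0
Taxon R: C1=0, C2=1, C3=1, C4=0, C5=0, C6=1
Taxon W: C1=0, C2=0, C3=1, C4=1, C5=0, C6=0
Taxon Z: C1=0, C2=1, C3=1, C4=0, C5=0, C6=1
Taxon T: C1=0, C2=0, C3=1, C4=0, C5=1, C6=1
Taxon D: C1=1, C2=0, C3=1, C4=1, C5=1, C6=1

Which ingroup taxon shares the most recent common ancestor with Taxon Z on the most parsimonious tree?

The outgroup has state '0' for every character, so '1' is the derived state throughout.
C1: derived state '1' in Taxon D only — an autapomorphy, so it tells us nothing about relationships among taxa.
C2 (derived state '1') is shared by Taxon R and Taxon Z — a synapomorphy uniting that clade.
All ingroup taxa share the derived state '1' for C3; it defines the ingroup but does not resolve relationships within it.
C4 groups Taxon D and Taxon W, which is incompatible with the clades supported by the remaining characters; treating it as convergent (homoplasy) costs fewer steps than any alternative tree.
Only Taxon D and Taxon T show the derived state '1' for C5, supporting them as a clade.
C6 (derived state '1') is shared by Taxon D, Taxon R, Taxon T, and Taxon Z — a synapomorphy uniting that clade.
Most parsimonious ingroup topology: (((Taxon R,Taxon Z),(Taxon T,Taxon D)),Taxon W).
Taxon Z and Taxon R form a cherry on this tree, so they are sister taxa.

Taxon R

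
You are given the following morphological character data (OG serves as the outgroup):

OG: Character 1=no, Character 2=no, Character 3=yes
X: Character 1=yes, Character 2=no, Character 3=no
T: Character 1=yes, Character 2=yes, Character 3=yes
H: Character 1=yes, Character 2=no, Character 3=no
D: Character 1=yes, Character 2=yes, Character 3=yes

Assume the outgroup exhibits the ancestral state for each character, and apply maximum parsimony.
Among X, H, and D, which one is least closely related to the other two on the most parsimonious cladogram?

Character polarity is set by the outgroup: the derived state is whichever differs from the outgroup's state, so for Character 3 the derived state is 'no', and for the remaining characters it is 'yes'.
Character 1 (derived state 'yes') is shared by all ingroup taxa — unites the whole ingroup.
Only D and T show the derived state 'yes' for Character 2, supporting them as a clade.
Character 3: derived state 'no' in H and X only — synapomorphy for {H, X}.
Most parsimonious ingroup topology: ((X,H),(T,D)).
X and H share a more recent common ancestor with each other than either does with D, so D is the least closely related of the three.

D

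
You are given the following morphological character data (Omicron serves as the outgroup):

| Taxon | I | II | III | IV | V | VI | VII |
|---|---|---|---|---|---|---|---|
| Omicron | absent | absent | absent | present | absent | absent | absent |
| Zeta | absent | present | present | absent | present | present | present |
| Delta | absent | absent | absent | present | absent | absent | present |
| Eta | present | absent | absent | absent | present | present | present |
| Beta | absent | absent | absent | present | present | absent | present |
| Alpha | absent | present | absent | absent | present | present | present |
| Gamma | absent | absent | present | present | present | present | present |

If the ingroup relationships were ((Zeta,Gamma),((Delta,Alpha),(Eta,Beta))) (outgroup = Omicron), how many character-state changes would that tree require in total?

13

Map each character onto ((Zeta,Gamma),((Delta,Alpha),(Eta,Beta))) (rooted by Omicron) and count the minimum state changes it requires (Fitch parsimony):
I: 1; II: 2; III: 1; IV: 3; V: 2; VI: 3; VII: 1.
Total tree length = 13.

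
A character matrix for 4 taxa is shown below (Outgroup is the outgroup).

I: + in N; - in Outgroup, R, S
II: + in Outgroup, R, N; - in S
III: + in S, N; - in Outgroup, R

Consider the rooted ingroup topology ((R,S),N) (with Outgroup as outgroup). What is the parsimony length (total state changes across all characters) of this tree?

Map each character onto ((R,S),N) (rooted by Outgroup) and count the minimum state changes it requires (Fitch parsimony):
I: 1; II: 1; III: 2.
Total tree length = 4.

4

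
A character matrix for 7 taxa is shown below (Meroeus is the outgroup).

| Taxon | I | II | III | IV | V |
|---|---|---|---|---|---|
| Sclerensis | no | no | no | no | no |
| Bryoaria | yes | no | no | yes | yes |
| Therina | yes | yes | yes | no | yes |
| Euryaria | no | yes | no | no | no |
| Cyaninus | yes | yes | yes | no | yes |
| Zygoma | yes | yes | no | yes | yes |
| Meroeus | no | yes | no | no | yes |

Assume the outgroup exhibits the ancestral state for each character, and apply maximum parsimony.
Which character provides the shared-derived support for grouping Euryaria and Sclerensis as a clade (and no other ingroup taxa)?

V

Character polarity is set by the outgroup: the derived state is whichever differs from the outgroup's state, so for II, V the derived state is 'no', and for the remaining characters it is 'yes'.
Only Bryoaria, Cyaninus, Therina, and Zygoma show the derived state 'yes' for I, supporting them as a clade.
II (state 'no') occurs in Bryoaria and Sclerensis but conflicts with the nesting implied by the other characters — most parsimoniously interpreted as homoplasy.
III: derived state 'yes' in Cyaninus and Therina only — synapomorphy for {Cyaninus, Therina}.
Only Bryoaria and Zygoma show the derived state 'yes' for IV, supporting them as a clade.
V (derived state 'no') is shared by Euryaria and Sclerensis — a synapomorphy uniting that clade.
Most parsimonious ingroup topology: (((Therina,Cyaninus),(Zygoma,Bryoaria)),(Sclerensis,Euryaria)).
The clade {Euryaria, Sclerensis} is supported by V: its derived state 'no' occurs in exactly those taxa and in no other taxon (including the outgroup).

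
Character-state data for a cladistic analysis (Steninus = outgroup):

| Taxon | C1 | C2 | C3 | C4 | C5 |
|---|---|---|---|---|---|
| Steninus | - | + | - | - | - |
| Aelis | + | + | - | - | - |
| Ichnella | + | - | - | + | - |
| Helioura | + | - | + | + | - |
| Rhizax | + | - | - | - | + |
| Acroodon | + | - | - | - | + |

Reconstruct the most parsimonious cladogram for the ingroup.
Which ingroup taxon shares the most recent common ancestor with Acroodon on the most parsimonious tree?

Rhizax

Character polarity is set by the outgroup: the derived state is whichever differs from the outgroup's state, so for C2 the derived state is '-', and for the remaining characters it is '+'.
C1 (derived state '+') is shared by all ingroup taxa — unites the whole ingroup.
C2 (derived state '-') is shared by Acroodon, Helioura, Ichnella, and Rhizax — a synapomorphy uniting that clade.
C3: derived state '+' in Helioura only — an autapomorphy, so it tells us nothing about relationships among taxa.
C4 (derived state '+') is shared by Helioura and Ichnella — a synapomorphy uniting that clade.
C5: derived state '+' in Acroodon and Rhizax only — synapomorphy for {Acroodon, Rhizax}.
Most parsimonious ingroup topology: (Aelis,((Ichnella,Helioura),(Rhizax,Acroodon))).
Acroodon and Rhizax form a cherry on this tree, so they are sister taxa.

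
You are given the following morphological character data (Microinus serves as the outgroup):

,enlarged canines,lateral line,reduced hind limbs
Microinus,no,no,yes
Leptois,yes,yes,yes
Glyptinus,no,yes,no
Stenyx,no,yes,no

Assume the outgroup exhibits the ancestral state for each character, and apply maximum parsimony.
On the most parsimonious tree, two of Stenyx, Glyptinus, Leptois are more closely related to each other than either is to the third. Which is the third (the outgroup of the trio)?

Leptois

Character polarity is set by the outgroup: the derived state is whichever differs from the outgroup's state, so for reduced hind limbs the derived state is 'no', and for the remaining characters it is 'yes'.
enlarged canines: derived state 'yes' in Leptois only — an autapomorphy, so it tells us nothing about relationships among taxa.
lateral line (derived state 'yes') is shared by all ingroup taxa — unites the whole ingroup.
reduced hind limbs (derived state 'no') is shared by Glyptinus and Stenyx — a synapomorphy uniting that clade.
Most parsimonious ingroup topology: (Leptois,(Glyptinus,Stenyx)).
Stenyx and Glyptinus share a more recent common ancestor with each other than either does with Leptois, so Leptois is the least closely related of the three.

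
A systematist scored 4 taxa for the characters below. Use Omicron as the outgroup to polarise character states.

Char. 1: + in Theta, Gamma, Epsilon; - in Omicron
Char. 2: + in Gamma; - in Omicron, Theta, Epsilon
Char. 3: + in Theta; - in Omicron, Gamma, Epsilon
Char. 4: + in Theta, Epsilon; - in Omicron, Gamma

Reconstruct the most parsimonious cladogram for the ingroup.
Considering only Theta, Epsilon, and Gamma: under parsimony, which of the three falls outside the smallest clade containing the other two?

The outgroup has state '-' for every character, so '+' is the derived state throughout.
Char. 1 (derived state '+') is shared by all ingroup taxa — unites the whole ingroup.
Char. 2 (derived state '+') is unique to Gamma (autapomorphy; uninformative for grouping).
Char. 3 (derived state '+') is unique to Theta (autapomorphy; uninformative for grouping).
Char. 4 (derived state '+') is shared by Epsilon and Theta — a synapomorphy uniting that clade.
Most parsimonious ingroup topology: ((Theta,Epsilon),Gamma).
Theta and Epsilon share a more recent common ancestor with each other than either does with Gamma, so Gamma is the least closely related of the three.

Gamma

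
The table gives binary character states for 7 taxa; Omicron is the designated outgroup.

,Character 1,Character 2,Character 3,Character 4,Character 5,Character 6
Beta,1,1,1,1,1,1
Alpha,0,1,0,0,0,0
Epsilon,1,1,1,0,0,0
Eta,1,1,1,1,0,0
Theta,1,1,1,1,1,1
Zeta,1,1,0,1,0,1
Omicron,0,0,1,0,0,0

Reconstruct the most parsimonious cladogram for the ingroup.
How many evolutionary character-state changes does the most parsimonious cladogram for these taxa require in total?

Character polarity is set by the outgroup: the derived state is whichever differs from the outgroup's state, so for Character 3 the derived state is '0', and for the remaining characters it is '1'.
Character 1 (derived state '1') is shared by Beta, Epsilon, Eta, Theta, and Zeta — a synapomorphy uniting that clade.
Character 2 (derived state '1') is shared by all ingroup taxa — unites the whole ingroup.
Character 3 groups Alpha and Zeta, which is incompatible with the clades supported by the remaining characters; treating it as convergent (homoplasy) costs fewer steps than any alternative tree.
Character 4: derived state '1' in Beta, Eta, Theta, and Zeta only — synapomorphy for {Beta, Eta, Theta, Zeta}.
Character 5: derived state '1' in Beta and Theta only — synapomorphy for {Beta, Theta}.
Character 6 (derived state '1') is shared by Beta, Theta, and Zeta — a synapomorphy uniting that clade.
Most parsimonious ingroup topology: ((Epsilon,(((Theta,Beta),Zeta),Eta)),Alpha).
Changes per character on this tree: Character 1: 1; Character 2: 1; Character 3: 2; Character 4: 1; Character 5: 1; Character 6: 1.
Total = 7.

7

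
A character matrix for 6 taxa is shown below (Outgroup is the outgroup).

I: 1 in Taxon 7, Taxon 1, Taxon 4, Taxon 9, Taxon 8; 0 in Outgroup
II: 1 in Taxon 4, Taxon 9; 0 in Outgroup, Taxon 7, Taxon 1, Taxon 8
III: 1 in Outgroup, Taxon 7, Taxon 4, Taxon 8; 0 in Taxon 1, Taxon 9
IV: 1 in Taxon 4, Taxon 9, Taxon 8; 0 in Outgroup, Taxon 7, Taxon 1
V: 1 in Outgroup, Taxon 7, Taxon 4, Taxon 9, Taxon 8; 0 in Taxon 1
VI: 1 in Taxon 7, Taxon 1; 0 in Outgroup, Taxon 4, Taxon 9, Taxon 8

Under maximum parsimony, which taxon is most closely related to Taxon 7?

Taxon 1

Character polarity is set by the outgroup: the derived state is whichever differs from the outgroup's state, so for III, V the derived state is '0', and for the remaining characters it is '1'.
I (derived state '1') is shared by all ingroup taxa — unites the whole ingroup.
II: derived state '1' in Taxon 4 and Taxon 9 only — synapomorphy for {Taxon 4, Taxon 9}.
III groups Taxon 1 and Taxon 9, which is incompatible with the clades supported by the remaining characters; treating it as convergent (homoplasy) costs fewer steps than any alternative tree.
Only Taxon 4, Taxon 8, and Taxon 9 show the derived state '1' for IV, supporting them as a clade.
V: derived state '0' in Taxon 1 only — an autapomorphy, so it tells us nothing about relationships among taxa.
VI (derived state '1') is shared by Taxon 1 and Taxon 7 — a synapomorphy uniting that clade.
Most parsimonious ingroup topology: ((Taxon 7,Taxon 1),((Taxon 9,Taxon 4),Taxon 8)).
Taxon 7 and Taxon 1 form a cherry on this tree, so they are sister taxa.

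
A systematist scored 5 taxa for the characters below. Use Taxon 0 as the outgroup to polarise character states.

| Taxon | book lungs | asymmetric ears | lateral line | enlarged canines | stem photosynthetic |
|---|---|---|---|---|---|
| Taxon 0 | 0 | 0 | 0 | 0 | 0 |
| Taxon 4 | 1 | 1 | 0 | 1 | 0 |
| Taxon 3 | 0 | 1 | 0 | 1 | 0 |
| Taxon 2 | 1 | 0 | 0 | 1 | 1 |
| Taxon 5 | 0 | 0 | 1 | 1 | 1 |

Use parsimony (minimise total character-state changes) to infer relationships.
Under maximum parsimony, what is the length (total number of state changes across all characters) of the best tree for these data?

The outgroup has state '0' for every character, so '1' is the derived state throughout.
book lungs groups Taxon 2 and Taxon 4, which is incompatible with the clades supported by the remaining characters; treating it as convergent (homoplasy) costs fewer steps than any alternative tree.
asymmetric ears: derived state '1' in Taxon 3 and Taxon 4 only — synapomorphy for {Taxon 3, Taxon 4}.
lateral line (derived state '1') is unique to Taxon 5 (autapomorphy; uninformative for grouping).
enlarged canines (derived state '1') is shared by all ingroup taxa — unites the whole ingroup.
Only Taxon 2 and Taxon 5 show the derived state '1' for stem photosynthetic, supporting them as a clade.
Most parsimonious ingroup topology: ((Taxon 4,Taxon 3),(Taxon 2,Taxon 5)).
Changes per character on this tree: book lungs: 2; asymmetric ears: 1; lateral line: 1; enlarged canines: 1; stem photosynthetic: 1.
Total = 6.

6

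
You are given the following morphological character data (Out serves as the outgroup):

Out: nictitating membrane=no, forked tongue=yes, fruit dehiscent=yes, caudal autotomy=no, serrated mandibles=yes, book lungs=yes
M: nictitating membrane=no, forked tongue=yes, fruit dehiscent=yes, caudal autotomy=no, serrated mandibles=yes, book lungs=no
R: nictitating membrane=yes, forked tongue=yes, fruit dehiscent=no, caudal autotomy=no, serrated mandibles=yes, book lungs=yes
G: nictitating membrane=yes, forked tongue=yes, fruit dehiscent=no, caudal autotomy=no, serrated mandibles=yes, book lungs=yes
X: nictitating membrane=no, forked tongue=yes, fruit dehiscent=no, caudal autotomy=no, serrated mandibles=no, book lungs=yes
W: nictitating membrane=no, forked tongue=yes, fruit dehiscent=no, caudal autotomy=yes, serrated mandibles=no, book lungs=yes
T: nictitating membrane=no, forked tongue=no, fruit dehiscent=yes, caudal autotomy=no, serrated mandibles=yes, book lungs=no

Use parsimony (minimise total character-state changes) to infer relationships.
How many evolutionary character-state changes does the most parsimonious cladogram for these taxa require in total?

Character polarity is set by the outgroup: the derived state is whichever differs from the outgroup's state, so for forked tongue, fruit dehiscent, serrated mandibles, book lungs the derived state is 'no', and for the remaining characters it is 'yes'.
Only G and R show the derived state 'yes' for nictitating membrane, supporting them as a clade.
forked tongue (derived state 'no') is unique to T (autapomorphy; uninformative for grouping).
fruit dehiscent (derived state 'no') is shared by G, R, W, and X — a synapomorphy uniting that clade.
caudal autotomy: derived state 'yes' in W only — an autapomorphy, so it tells us nothing about relationships among taxa.
serrated mandibles: derived state 'no' in W and X only — synapomorphy for {W, X}.
book lungs: derived state 'no' in M and T only — synapomorphy for {M, T}.
Most parsimonious ingroup topology: ((M,T),((R,G),(X,W))).
Changes per character on this tree: nictitating membrane: 1; forked tongue: 1; fruit dehiscent: 1; caudal autotomy: 1; serrated mandibles: 1; book lungs: 1.
Total = 6.

6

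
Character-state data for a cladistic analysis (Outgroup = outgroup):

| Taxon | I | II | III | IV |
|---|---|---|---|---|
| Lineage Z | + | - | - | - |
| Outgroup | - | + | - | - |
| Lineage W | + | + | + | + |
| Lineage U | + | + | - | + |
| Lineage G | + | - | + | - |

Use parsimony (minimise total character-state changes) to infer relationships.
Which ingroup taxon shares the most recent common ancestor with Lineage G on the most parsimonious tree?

Character polarity is set by the outgroup: the derived state is whichever differs from the outgroup's state, so for II the derived state is '-', and for the remaining characters it is '+'.
I (derived state '+') is shared by all ingroup taxa — unites the whole ingroup.
II (derived state '-') is shared by Lineage G and Lineage Z — a synapomorphy uniting that clade.
III (state '+') occurs in Lineage G and Lineage W but conflicts with the nesting implied by the other characters — most parsimoniously interpreted as homoplasy.
IV (derived state '+') is shared by Lineage U and Lineage W — a synapomorphy uniting that clade.
Most parsimonious ingroup topology: ((Lineage G,Lineage Z),(Lineage U,Lineage W)).
Lineage G and Lineage Z form a cherry on this tree, so they are sister taxa.

Lineage Z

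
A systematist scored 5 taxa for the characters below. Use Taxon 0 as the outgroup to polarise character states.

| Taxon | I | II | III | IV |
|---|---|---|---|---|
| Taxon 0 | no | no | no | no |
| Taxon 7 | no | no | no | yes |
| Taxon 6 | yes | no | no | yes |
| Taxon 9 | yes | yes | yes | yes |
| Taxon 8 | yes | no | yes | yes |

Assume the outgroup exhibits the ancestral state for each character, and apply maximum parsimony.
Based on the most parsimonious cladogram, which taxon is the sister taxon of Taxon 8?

Taxon 9

The outgroup has state 'no' for every character, so 'yes' is the derived state throughout.
Only Taxon 6, Taxon 8, and Taxon 9 show the derived state 'yes' for I, supporting them as a clade.
II: derived state 'yes' in Taxon 9 only — an autapomorphy, so it tells us nothing about relationships among taxa.
III: derived state 'yes' in Taxon 8 and Taxon 9 only — synapomorphy for {Taxon 8, Taxon 9}.
All ingroup taxa share the derived state 'yes' for IV; it defines the ingroup but does not resolve relationships within it.
Most parsimonious ingroup topology: (Taxon 7,(Taxon 6,(Taxon 9,Taxon 8))).
Taxon 8 and Taxon 9 form a cherry on this tree, so they are sister taxa.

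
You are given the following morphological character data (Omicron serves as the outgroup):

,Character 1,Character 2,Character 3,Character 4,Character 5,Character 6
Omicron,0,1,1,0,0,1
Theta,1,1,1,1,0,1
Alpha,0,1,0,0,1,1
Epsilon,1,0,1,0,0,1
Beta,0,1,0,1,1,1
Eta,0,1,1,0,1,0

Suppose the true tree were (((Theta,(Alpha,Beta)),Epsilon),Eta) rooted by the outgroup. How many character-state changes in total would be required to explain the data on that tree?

Map each character onto (((Theta,(Alpha,Beta)),Epsilon),Eta) (rooted by Omicron) and count the minimum state changes it requires (Fitch parsimony):
Character 1: 2; Character 2: 1; Character 3: 1; Character 4: 2; Character 5: 2; Character 6: 1.
Total tree length = 9.

9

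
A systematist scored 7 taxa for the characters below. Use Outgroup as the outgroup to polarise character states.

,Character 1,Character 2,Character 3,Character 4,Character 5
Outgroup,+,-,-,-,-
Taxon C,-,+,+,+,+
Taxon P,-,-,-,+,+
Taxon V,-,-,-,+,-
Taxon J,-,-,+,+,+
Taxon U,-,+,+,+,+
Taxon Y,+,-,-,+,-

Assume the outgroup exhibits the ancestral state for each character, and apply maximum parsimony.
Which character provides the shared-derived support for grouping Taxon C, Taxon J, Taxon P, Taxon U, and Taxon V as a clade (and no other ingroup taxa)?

Character 1

Character polarity is set by the outgroup: the derived state is whichever differs from the outgroup's state, so for Character 1 the derived state is '-', and for the remaining characters it is '+'.
Character 1: derived state '-' in Taxon C, Taxon J, Taxon P, Taxon U, and Taxon V only — synapomorphy for {Taxon C, Taxon J, Taxon P, Taxon U, Taxon V}.
Character 2: derived state '+' in Taxon C and Taxon U only — synapomorphy for {Taxon C, Taxon U}.
Character 3 (derived state '+') is shared by Taxon C, Taxon J, and Taxon U — a synapomorphy uniting that clade.
All ingroup taxa share the derived state '+' for Character 4; it defines the ingroup but does not resolve relationships within it.
Character 5 (derived state '+') is shared by Taxon C, Taxon J, Taxon P, and Taxon U — a synapomorphy uniting that clade.
Most parsimonious ingroup topology: (((((Taxon C,Taxon U),Taxon J),Taxon P),Taxon V),Taxon Y).
The clade {Taxon C, Taxon J, Taxon P, Taxon U, Taxon V} is supported by Character 1: its derived state '-' occurs in exactly those taxa and in no other taxon (including the outgroup).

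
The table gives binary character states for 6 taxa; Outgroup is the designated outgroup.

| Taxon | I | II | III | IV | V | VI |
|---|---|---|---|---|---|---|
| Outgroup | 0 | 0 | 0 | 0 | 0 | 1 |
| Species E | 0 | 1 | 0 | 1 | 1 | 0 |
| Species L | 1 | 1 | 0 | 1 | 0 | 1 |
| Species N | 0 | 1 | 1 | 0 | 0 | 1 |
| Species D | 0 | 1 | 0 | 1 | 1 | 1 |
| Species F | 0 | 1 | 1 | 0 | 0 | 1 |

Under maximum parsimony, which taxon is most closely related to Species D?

Character polarity is set by the outgroup: the derived state is whichever differs from the outgroup's state, so for VI the derived state is '0', and for the remaining characters it is '1'.
I (derived state '1') is unique to Species L (autapomorphy; uninformative for grouping).
II (derived state '1') is shared by all ingroup taxa — unites the whole ingroup.
III: derived state '1' in Species F and Species N only — synapomorphy for {Species F, Species N}.
IV: derived state '1' in Species D, Species E, and Species L only — synapomorphy for {Species D, Species E, Species L}.
V (derived state '1') is shared by Species D and Species E — a synapomorphy uniting that clade.
VI: derived state '0' in Species E only — an autapomorphy, so it tells us nothing about relationships among taxa.
Most parsimonious ingroup topology: (((Species E,Species D),Species L),(Species N,Species F)).
Species D and Species E form a cherry on this tree, so they are sister taxa.

Species E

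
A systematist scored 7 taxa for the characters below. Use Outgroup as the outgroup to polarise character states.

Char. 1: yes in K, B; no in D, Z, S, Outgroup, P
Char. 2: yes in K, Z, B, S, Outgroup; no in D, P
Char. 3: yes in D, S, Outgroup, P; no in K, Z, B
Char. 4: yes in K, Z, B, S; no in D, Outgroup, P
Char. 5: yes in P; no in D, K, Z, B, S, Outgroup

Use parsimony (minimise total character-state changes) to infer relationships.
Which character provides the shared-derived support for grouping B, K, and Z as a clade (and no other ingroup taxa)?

Character polarity is set by the outgroup: the derived state is whichever differs from the outgroup's state, so for Char. 2, Char. 3 the derived state is 'no', and for the remaining characters it is 'yes'.
Char. 1: derived state 'yes' in B and K only — synapomorphy for {B, K}.
Char. 2 (derived state 'no') is shared by D and P — a synapomorphy uniting that clade.
Char. 3 (derived state 'no') is shared by B, K, and Z — a synapomorphy uniting that clade.
Only B, K, S, and Z show the derived state 'yes' for Char. 4, supporting them as a clade.
Char. 5: derived state 'yes' in P only — an autapomorphy, so it tells us nothing about relationships among taxa.
Most parsimonious ingroup topology: ((D,P),(((K,B),Z),S)).
The clade {B, K, Z} is supported by Char. 3: its derived state 'no' occurs in exactly those taxa and in no other taxon (including the outgroup).

Char. 3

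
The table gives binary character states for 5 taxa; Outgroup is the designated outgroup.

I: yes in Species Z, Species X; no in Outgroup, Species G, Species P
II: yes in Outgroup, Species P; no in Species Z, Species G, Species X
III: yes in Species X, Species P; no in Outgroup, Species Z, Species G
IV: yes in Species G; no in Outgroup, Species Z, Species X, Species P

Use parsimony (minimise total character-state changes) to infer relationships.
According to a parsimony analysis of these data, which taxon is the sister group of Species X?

Character polarity is set by the outgroup: the derived state is whichever differs from the outgroup's state, so for II the derived state is 'no', and for the remaining characters it is 'yes'.
I (derived state 'yes') is shared by Species X and Species Z — a synapomorphy uniting that clade.
II: derived state 'no' in Species G, Species X, and Species Z only — synapomorphy for {Species G, Species X, Species Z}.
III (state 'yes') occurs in Species P and Species X but conflicts with the nesting implied by the other characters — most parsimoniously interpreted as homoplasy.
IV (derived state 'yes') is unique to Species G (autapomorphy; uninformative for grouping).
Most parsimonious ingroup topology: (((Species Z,Species X),Species G),Species P).
Species X and Species Z form a cherry on this tree, so they are sister taxa.

Species Z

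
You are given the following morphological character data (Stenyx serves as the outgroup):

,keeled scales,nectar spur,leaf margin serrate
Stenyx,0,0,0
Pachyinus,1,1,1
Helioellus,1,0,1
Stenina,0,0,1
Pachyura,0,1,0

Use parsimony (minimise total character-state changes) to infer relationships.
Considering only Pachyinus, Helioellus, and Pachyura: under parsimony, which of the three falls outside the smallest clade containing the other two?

The outgroup has state '0' for every character, so '1' is the derived state throughout.
keeled scales (derived state '1') is shared by Helioellus and Pachyinus — a synapomorphy uniting that clade.
nectar spur groups Pachyinus and Pachyura, which is incompatible with the clades supported by the remaining characters; treating it as convergent (homoplasy) costs fewer steps than any alternative tree.
Only Helioellus, Pachyinus, and Stenina show the derived state '1' for leaf margin serrate, supporting them as a clade.
Most parsimonious ingroup topology: (((Pachyinus,Helioellus),Stenina),Pachyura).
Helioellus and Pachyinus share a more recent common ancestor with each other than either does with Pachyura, so Pachyura is the least closely related of the three.

Pachyura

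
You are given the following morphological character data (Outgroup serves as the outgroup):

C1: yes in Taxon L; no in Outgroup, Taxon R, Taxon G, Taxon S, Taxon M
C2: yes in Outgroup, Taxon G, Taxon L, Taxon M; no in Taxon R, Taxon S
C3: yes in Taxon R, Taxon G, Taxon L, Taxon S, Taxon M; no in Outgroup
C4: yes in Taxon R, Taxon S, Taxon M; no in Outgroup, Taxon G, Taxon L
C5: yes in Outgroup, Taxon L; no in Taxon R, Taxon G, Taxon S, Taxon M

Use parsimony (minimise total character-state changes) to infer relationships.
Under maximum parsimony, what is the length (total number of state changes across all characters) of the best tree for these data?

Character polarity is set by the outgroup: the derived state is whichever differs from the outgroup's state, so for C2, C5 the derived state is 'no', and for the remaining characters it is 'yes'.
C1 (derived state 'yes') is unique to Taxon L (autapomorphy; uninformative for grouping).
C2: derived state 'no' in Taxon R and Taxon S only — synapomorphy for {Taxon R, Taxon S}.
All ingroup taxa share the derived state 'yes' for C3; it defines the ingroup but does not resolve relationships within it.
Only Taxon M, Taxon R, and Taxon S show the derived state 'yes' for C4, supporting them as a clade.
Only Taxon G, Taxon M, Taxon R, and Taxon S show the derived state 'no' for C5, supporting them as a clade.
Most parsimonious ingroup topology: ((((Taxon R,Taxon S),Taxon M),Taxon G),Taxon L).
Changes per character on this tree: C1: 1; C2: 1; C3: 1; C4: 1; C5: 1.
Total = 5.

5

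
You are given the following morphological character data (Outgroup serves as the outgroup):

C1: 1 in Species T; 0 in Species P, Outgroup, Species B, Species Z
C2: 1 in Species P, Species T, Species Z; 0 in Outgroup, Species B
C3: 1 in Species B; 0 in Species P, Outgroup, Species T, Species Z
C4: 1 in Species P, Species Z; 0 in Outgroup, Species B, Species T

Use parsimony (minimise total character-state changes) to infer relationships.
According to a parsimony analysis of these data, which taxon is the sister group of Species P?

Species Z

The outgroup has state '0' for every character, so '1' is the derived state throughout.
C1: derived state '1' in Species T only — an autapomorphy, so it tells us nothing about relationships among taxa.
C2: derived state '1' in Species P, Species T, and Species Z only — synapomorphy for {Species P, Species T, Species Z}.
C3 (derived state '1') is unique to Species B (autapomorphy; uninformative for grouping).
C4 (derived state '1') is shared by Species P and Species Z — a synapomorphy uniting that clade.
Most parsimonious ingroup topology: (Species B,(Species T,(Species Z,Species P))).
Species P and Species Z form a cherry on this tree, so they are sister taxa.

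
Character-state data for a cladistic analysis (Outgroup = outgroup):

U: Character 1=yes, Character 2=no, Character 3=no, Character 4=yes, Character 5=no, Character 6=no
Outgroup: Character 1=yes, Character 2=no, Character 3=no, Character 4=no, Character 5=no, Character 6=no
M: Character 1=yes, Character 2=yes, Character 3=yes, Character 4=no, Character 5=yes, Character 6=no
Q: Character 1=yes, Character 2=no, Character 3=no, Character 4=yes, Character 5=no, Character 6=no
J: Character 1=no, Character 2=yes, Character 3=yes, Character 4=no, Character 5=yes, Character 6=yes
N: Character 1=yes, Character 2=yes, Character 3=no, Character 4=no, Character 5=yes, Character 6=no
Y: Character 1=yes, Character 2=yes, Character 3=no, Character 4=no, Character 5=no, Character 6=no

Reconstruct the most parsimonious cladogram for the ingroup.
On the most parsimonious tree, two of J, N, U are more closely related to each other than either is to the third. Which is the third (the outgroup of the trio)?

U

Character polarity is set by the outgroup: the derived state is whichever differs from the outgroup's state, so for Character 1 the derived state is 'no', and for the remaining characters it is 'yes'.
Character 1 (derived state 'no') is unique to J (autapomorphy; uninformative for grouping).
Character 2: derived state 'yes' in J, M, N, and Y only — synapomorphy for {J, M, N, Y}.
Character 3: derived state 'yes' in J and M only — synapomorphy for {J, M}.
Character 4 (derived state 'yes') is shared by Q and U — a synapomorphy uniting that clade.
Only J, M, and N show the derived state 'yes' for Character 5, supporting them as a clade.
Character 6 (derived state 'yes') is unique to J (autapomorphy; uninformative for grouping).
Most parsimonious ingroup topology: ((Q,U),(((J,M),N),Y)).
J and N share a more recent common ancestor with each other than either does with U, so U is the least closely related of the three.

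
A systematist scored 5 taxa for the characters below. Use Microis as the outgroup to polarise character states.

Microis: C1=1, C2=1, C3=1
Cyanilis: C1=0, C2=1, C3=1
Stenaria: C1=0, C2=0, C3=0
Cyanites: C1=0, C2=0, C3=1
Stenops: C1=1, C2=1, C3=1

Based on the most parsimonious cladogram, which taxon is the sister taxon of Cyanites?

Stenaria

The outgroup has state '1' for every character, so '0' is the derived state throughout.
C1 (derived state '0') is shared by Cyanilis, Cyanites, and Stenaria — a synapomorphy uniting that clade.
C2: derived state '0' in Cyanites and Stenaria only — synapomorphy for {Cyanites, Stenaria}.
C3: derived state '0' in Stenaria only — an autapomorphy, so it tells us nothing about relationships among taxa.
Most parsimonious ingroup topology: ((Cyanilis,(Stenaria,Cyanites)),Stenops).
Cyanites and Stenaria form a cherry on this tree, so they are sister taxa.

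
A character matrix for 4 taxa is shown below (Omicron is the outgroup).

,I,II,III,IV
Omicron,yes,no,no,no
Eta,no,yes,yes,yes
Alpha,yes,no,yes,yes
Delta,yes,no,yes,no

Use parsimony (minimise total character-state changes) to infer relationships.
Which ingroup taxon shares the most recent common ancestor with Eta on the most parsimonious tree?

Character polarity is set by the outgroup: the derived state is whichever differs from the outgroup's state, so for I the derived state is 'no', and for the remaining characters it is 'yes'.
I: derived state 'no' in Eta only — an autapomorphy, so it tells us nothing about relationships among taxa.
II: derived state 'yes' in Eta only — an autapomorphy, so it tells us nothing about relationships among taxa.
III (derived state 'yes') is shared by all ingroup taxa — unites the whole ingroup.
IV (derived state 'yes') is shared by Alpha and Eta — a synapomorphy uniting that clade.
Most parsimonious ingroup topology: ((Eta,Alpha),Delta).
Eta and Alpha form a cherry on this tree, so they are sister taxa.

Alpha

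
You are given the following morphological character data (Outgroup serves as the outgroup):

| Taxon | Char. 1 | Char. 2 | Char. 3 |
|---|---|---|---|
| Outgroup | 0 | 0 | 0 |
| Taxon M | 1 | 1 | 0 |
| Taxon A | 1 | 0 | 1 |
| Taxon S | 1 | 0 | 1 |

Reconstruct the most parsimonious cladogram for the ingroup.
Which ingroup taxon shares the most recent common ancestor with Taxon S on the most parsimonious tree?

Taxon A

The outgroup has state '0' for every character, so '1' is the derived state throughout.
Char. 1 (derived state '1') is shared by all ingroup taxa — unites the whole ingroup.
Char. 2: derived state '1' in Taxon M only — an autapomorphy, so it tells us nothing about relationships among taxa.
Char. 3: derived state '1' in Taxon A and Taxon S only — synapomorphy for {Taxon A, Taxon S}.
Most parsimonious ingroup topology: (Taxon M,(Taxon A,Taxon S)).
Taxon S and Taxon A form a cherry on this tree, so they are sister taxa.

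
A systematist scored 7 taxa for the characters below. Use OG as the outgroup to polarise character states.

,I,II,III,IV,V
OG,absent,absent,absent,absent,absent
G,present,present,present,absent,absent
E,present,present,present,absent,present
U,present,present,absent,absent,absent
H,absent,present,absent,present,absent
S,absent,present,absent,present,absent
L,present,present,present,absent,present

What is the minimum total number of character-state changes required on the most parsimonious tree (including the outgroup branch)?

5

The outgroup has state 'absent' for every character, so 'present' is the derived state throughout.
I: derived state 'present' in E, G, L, and U only — synapomorphy for {E, G, L, U}.
II (derived state 'present') is shared by all ingroup taxa — unites the whole ingroup.
III (derived state 'present') is shared by E, G, and L — a synapomorphy uniting that clade.
IV: derived state 'present' in H and S only — synapomorphy for {H, S}.
V: derived state 'present' in E and L only — synapomorphy for {E, L}.
Most parsimonious ingroup topology: (((G,(E,L)),U),(H,S)).
Changes per character on this tree: I: 1; II: 1; III: 1; IV: 1; V: 1.
Total = 5.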